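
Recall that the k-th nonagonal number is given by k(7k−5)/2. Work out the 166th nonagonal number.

96031

166·(7·166 − 5)/2 = 166·1157/2 = 96031.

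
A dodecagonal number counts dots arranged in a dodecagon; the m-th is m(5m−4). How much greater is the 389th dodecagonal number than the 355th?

389·(5·389 − 4) = 755049 and 355·(5·355 − 4) = 628705.
Difference: 755049 − 628705 = 126344.

126344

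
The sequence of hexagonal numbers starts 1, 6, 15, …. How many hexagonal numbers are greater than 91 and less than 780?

The n-th hexagonal number is n(2n−1).
Smallest index with value > 91: n = 8 (giving 120).
Largest index with value < 780: n = 19 (giving 703).
Indices 8 through 19: 12 terms.

12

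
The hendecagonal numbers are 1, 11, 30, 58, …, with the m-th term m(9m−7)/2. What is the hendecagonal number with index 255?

The 255th hendecagonal number is n(9n−7)/2 with n = 255.
255·(9·255 − 7)/2 = 255·2288/2 = 255·1144 = 291720.

291720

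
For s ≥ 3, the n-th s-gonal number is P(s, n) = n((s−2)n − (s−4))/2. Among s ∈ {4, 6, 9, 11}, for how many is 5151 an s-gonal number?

1

s = 4: P(4, 71) = 5041 and P(4, 72) = 5184; 5151 is not s-gonal.
s = 6: P(6, 51) = 5151. ✓
s = 9: P(9, 38) = 4959 and P(9, 39) = 5226; 5151 is not s-gonal.
s = 11: P(11, 34) = 5083 and P(11, 35) = 5390; 5151 is not s-gonal.
Hits: s ∈ {6} → 1.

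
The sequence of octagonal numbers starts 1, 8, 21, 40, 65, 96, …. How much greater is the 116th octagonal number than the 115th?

691

Consecutive octagonal numbers differ by 6n − 5: here 6·116 − 5 = 691.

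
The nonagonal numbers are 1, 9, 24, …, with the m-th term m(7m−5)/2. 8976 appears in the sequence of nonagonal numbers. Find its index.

Set n(7n−5)/2 = 8976, giving 7n² − 5n − 17952 = 0.
The discriminant is 25 + 56·8976 = 502681, and √502681 = 709.
So n = (5 + 709) / 14 = 714/14 = 51.

51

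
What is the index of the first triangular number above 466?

31

Solve n(n+1)/2 > 466 for integer n.
The largest n with value ≤ 466 is 30 (since 465 ≤ 466 < 496), so the first above is n = 31, value 496.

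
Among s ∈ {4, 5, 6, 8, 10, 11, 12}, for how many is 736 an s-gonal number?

s = 4: P(4, 27) = 729 and P(4, 28) = 784; 736 is not s-gonal.
s = 5: P(5, 22) = 715 and P(5, 23) = 782; 736 is not s-gonal.
s = 6: P(6, 19) = 703 and P(6, 20) = 780; 736 is not s-gonal.
s = 8: P(8, 16) = 736. ✓
s = 10: P(10, 13) = 637 and P(10, 14) = 742; 736 is not s-gonal.
s = 11: P(11, 13) = 715 and P(11, 14) = 833; 736 is not s-gonal.
s = 12: P(12, 12) = 672 and P(12, 13) = 793; 736 is not s-gonal.
Hits: s ∈ {8} → 1.

1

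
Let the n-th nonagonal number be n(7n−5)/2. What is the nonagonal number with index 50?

8625

The 50th nonagonal number is n(7n−5)/2 with n = 50.
50·(7·50 − 5)/2 = 50·345/2 = 8625.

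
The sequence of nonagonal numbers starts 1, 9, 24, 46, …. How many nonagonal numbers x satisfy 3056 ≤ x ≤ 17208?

41

The n-th nonagonal number is n(7n−5)/2.
Smallest index with value ≥ 3056: n = 30 (giving 3075).
Largest index with value ≤ 17208: n = 70 (giving 16975).
Indices 30 through 70: 41 terms.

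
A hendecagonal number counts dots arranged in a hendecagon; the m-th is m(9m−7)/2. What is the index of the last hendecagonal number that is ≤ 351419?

Solve n(9n−7)/2 ≤ 351419 for integer n.
n = 279 gives 349308 ≤ 351419, while n = 280 gives 351820 > 351419; so the answer is index 279.

279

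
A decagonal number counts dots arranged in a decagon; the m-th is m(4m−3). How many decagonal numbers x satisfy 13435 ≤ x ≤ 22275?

17

The n-th decagonal number is n(4n−3).
Smallest index with value ≥ 13435: n = 59 (giving 13747).
Largest index with value ≤ 22275: n = 75 (giving 22275).
Indices 59 through 75: 17 terms.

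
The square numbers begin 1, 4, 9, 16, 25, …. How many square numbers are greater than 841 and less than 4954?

41

The n-th square number is n².
Smallest index with value > 841: n = 30 (giving 900).
Largest index with value < 4954: n = 70 (giving 4900).
Indices 30 through 70: 41 terms.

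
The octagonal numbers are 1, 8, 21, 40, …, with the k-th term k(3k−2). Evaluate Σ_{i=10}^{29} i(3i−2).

Σ i(3i−2) = 3Σi² − 2Σi over i = 10..29.
Σi = 435 − 45 = 390 and Σi² = 8555 − 285 = 8270.
3·8270 − 2·390 = 24030.

24030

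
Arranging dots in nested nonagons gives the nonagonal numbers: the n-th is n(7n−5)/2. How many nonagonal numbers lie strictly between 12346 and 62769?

The n-th nonagonal number is n(7n−5)/2.
Smallest index with value > 12346: n = 60 (giving 12450).
Largest index with value < 62769: n = 134 (giving 62511).
Indices 60 through 134: 75 terms.

75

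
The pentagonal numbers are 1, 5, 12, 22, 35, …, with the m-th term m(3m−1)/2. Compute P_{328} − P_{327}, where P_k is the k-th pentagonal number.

982

Consecutive pentagonal numbers differ by 3n − 2: here 3·328 − 2 = 982.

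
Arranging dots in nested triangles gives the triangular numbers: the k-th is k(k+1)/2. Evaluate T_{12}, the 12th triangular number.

The 12th triangular number is n(n+1)/2 with n = 12.
12·13/2 = 156/2 = 78.

78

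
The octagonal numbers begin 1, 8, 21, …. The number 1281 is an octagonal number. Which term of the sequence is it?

21

Set n(3n−2) = 1281, giving 3n² − 2n − 1281 = 0.
The discriminant is 4 + 12·1281 = 15376, and √15376 = 124.
So n = (2 + 124) / 6 = 126/6 = 21.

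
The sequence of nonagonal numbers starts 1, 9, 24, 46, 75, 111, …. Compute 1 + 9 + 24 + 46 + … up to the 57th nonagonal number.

Σ i(7i−5)/2 = (7Σi² − 5Σi) / 2 over i = 1..57.
Σi = 1653 and Σi² = 63365.
(7·63365 − 5·1653) / 2 = 435290/2 = 217645.

217645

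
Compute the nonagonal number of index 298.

310069

The 298th nonagonal number is n(7n−5)/2 with n = 298.
298·(7·298 − 5)/2 = 298·2081/2 = 310069.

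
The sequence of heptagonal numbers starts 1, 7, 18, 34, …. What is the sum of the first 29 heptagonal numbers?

Σ i(5i−3)/2 = (5Σi² − 3Σi) / 2 over i = 1..29.
Σi = 435 and Σi² = 8555.
(5·8555 − 3·435) / 2 = 41470/2 = 20735.

20735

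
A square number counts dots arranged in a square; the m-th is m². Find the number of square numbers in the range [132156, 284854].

The n-th square number is n².
Smallest index with value ≥ 132156: n = 364 (giving 132496).
Largest index with value ≤ 284854: n = 533 (giving 284089).
Indices 364 through 533: 170 terms.

170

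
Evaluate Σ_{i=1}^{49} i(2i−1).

Σ i(2i−1) = 2Σi² − Σi over i = 1..49.
Σi = 1225 and Σi² = 40425.
2·40425 − 1·1225 = 79625.

79625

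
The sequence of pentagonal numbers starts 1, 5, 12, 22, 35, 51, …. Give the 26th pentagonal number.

26·(3·26 − 1)/2 = 26·77/2 = 1001.

1001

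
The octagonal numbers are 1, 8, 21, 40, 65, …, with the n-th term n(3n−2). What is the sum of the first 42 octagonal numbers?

Σ i(3i−2) = 3Σi² − 2Σi over i = 1..42.
Σi = 903 and Σi² = 25585.
3·25585 − 2·903 = 74949.

74949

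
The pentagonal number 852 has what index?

Set n(3n−1)/2 = 852, giving 3n² − n − 1704 = 0.
So n = (1 + 143) / 6 = 144/6 = 24.
Check: 24·(3·24 − 1)/2 = 852. ✓

24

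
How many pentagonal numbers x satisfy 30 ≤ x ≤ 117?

5

The n-th pentagonal number is n(3n−1)/2.
Smallest index with value ≥ 30: n = 5 (giving 35).
Largest index with value ≤ 117: n = 9 (giving 117).
Indices 5 through 9: 5 terms.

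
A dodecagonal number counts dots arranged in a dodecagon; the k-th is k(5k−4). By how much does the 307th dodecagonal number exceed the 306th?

3061

Consecutive dodecagonal numbers differ by 10n − 9: here 10·307 − 9 = 3061.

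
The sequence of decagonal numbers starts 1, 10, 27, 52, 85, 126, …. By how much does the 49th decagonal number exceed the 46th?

1131

49·(4·49 − 3) = 9457 and 46·(4·46 − 3) = 8326.
Difference: 9457 − 8326 = 1131.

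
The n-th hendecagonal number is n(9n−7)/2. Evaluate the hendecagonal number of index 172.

132526

The 172nd hendecagonal number is n(9n−7)/2 with n = 172.
172·(9·172 − 7)/2 = 172·1541/2 = 132526.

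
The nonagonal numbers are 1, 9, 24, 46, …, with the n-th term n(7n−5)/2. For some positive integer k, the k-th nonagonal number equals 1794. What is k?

Set n(7n−5)/2 = 1794, giving 7n² − 5n − 3588 = 0.
So n = (5 + 317) / 14 = 322/14 = 23.
Check: 23·(7·23 − 5)/2 = 1794. ✓

23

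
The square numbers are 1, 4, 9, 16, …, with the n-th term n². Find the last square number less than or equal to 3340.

Solve n² ≤ 3340 for integer n.
n = 57 gives 3249 ≤ 3340, while n = 58 gives 3364 > 3340; so the answer is 3249.

3249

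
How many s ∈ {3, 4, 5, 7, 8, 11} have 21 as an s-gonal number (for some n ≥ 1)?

s = 3: P(3, 6) = 21. ✓
s = 4: P(4, 4) = 16 and P(4, 5) = 25; 21 is not s-gonal.
s = 5: P(5, 3) = 12 and P(5, 4) = 22; 21 is not s-gonal.
s = 7: P(7, 3) = 18 and P(7, 4) = 34; 21 is not s-gonal.
s = 8: P(8, 3) = 21. ✓
s = 11: P(11, 2) = 11 and P(11, 3) = 30; 21 is not s-gonal.
Hits: s ∈ {3, 8} → 2.

2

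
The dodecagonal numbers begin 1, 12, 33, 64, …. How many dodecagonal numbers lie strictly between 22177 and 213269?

The n-th dodecagonal number is n(5n−4).
Smallest index with value > 22177: n = 68 (giving 22848).
Largest index with value < 213269: n = 206 (giving 211356).
Indices 68 through 206: 139 terms.

139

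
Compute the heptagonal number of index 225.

126225

225·(5·225 − 3)/2 = 225·1122/2 = 225·561 = 126225.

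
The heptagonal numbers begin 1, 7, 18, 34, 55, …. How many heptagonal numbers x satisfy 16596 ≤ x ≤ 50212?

61

The n-th heptagonal number is n(5n−3)/2.
Smallest index with value ≥ 16596: n = 82 (giving 16687).
Largest index with value ≤ 50212: n = 142 (giving 50197).
Indices 82 through 142: 61 terms.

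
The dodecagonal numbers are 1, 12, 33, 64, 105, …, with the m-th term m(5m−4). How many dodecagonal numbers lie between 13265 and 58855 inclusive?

The n-th dodecagonal number is n(5n−4).
Smallest index with value ≥ 13265: n = 52 (giving 13312).
Largest index with value ≤ 58855: n = 108 (giving 57888).
Indices 52 through 108: 57 terms.

57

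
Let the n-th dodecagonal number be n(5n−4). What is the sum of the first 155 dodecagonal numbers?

Σ i(5i−4) = 5Σi² − 4Σi over i = 1..155.
Σi = 12090 and Σi² = 1253330.
5·1253330 − 4·12090 = 6218290.

6218290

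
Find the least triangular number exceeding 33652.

33670

Solve n(n+1)/2 > 33652 for integer n.
The largest n with value ≤ 33652 is 258 (since 33411 ≤ 33652 < 33670), so the first above is n = 259, value 33670.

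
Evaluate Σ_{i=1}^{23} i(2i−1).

8372

Σ i(2i−1) = 2Σi² − Σi over i = 1..23.
Σi = 276 and Σi² = 4324.
2·4324 − 1·276 = 8372.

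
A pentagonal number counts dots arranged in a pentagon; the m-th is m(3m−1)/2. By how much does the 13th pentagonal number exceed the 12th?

37

Consecutive pentagonal numbers differ by 3n − 2: here 3·13 − 2 = 37.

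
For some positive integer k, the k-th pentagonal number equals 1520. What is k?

Set n(3n−1)/2 = 1520, giving 3n² − n − 3040 = 0.
So n = (1 + 191) / 6 = 192/6 = 32.

32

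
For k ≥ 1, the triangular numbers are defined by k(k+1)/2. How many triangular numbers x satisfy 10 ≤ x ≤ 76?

8

The n-th triangular number is n(n+1)/2.
Smallest index with value ≥ 10: n = 4 (giving 10).
Largest index with value ≤ 76: n = 11 (giving 66).
Indices 4 through 11: 8 terms.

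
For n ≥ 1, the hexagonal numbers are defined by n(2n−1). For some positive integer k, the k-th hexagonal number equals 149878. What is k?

Set n(2n−1) = 149878, giving 2n² − n − 149878 = 0.
The discriminant is 1 + 8·149878 = 1199025, and √1199025 = 1095.
So n = (1 + 1095) / 4 = 1096/4 = 274.

274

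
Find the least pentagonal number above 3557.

3577

Solve n(3n−1)/2 > 3557 for integer n.
The largest n with value ≤ 3557 is 48 (since 3432 ≤ 3557 < 3577), so the first above is n = 49, value 3577.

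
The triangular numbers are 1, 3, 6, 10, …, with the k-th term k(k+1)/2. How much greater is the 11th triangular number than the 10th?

11

Consecutive triangular numbers differ by n: T_{11} − T_{10} = 11.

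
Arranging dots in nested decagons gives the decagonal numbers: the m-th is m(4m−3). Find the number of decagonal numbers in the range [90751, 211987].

The n-th decagonal number is n(4n−3).
Smallest index with value ≥ 90751: n = 151 (giving 90751).
Largest index with value ≤ 211987: n = 230 (giving 210910).
Indices 151 through 230: 80 terms.

80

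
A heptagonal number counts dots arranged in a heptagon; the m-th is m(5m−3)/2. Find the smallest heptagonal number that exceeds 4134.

Solve n(5n−3)/2 > 4134 for integer n.
The largest n with value ≤ 4134 is 40 (since 3940 ≤ 4134 < 4141), so the first above is n = 41, value 4141.

4141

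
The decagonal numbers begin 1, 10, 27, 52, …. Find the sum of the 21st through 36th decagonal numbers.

Σ i(4i−3) = 4Σi² − 3Σi over i = 21..36.
Σi = 666 − 210 = 456 and Σi² = 16206 − 2870 = 13336.
4·13336 − 3·456 = 51976.

51976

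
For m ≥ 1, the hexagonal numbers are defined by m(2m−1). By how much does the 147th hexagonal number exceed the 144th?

147·(2·147 − 1) = 43071 and 144·(2·144 − 1) = 41328.
Difference: 43071 − 41328 = 1743.

1743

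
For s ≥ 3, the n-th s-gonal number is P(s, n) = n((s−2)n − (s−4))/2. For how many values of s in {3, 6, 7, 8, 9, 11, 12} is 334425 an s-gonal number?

s = 3: P(3, 817) = 334153 and P(3, 818) = 334971; 334425 is not s-gonal.
s = 6: P(6, 409) = 334153 and P(6, 410) = 335790; 334425 is not s-gonal.
s = 7: P(7, 366) = 334341 and P(7, 367) = 336172; 334425 is not s-gonal.
s = 8: P(8, 334) = 334000 and P(8, 335) = 336005; 334425 is not s-gonal.
s = 9: P(9, 309) = 333411 and P(9, 310) = 335575; 334425 is not s-gonal.
s = 11: P(11, 273) = 334425. ✓
s = 12: P(12, 259) = 334369 and P(12, 260) = 336960; 334425 is not s-gonal.
Hits: s ∈ {11} → 1.

1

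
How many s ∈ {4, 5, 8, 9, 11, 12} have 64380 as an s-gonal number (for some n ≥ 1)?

1

s = 4: P(4, 253) = 64009 and P(4, 254) = 64516; 64380 is not s-gonal.
s = 5: P(5, 207) = 64170 and P(5, 208) = 64792; 64380 is not s-gonal.
s = 8: P(8, 146) = 63656 and P(8, 147) = 64533; 64380 is not s-gonal.
s = 9: P(9, 135) = 63450 and P(9, 136) = 64396; 64380 is not s-gonal.
s = 11: P(11, 120) = 64380. ✓
s = 12: P(12, 113) = 63393 and P(12, 114) = 64524; 64380 is not s-gonal.
Hits: s ∈ {11} → 1.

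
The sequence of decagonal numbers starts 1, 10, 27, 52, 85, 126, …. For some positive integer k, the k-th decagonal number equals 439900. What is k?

Set n(4n−3) = 439900, giving 4n² − 3n − 439900 = 0.
So n = (3 + 2653) / 8 = 2656/8 = 332.

332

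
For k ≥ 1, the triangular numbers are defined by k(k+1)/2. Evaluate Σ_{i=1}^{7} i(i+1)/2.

Σ i(i+1)/2 = (Σi² + Σi) / 2 over i = 1..7.
Σi = 28 and Σi² = 140.
(1·140 + 1·28) / 2 = 168/2 = 84.

84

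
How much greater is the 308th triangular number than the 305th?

308·309/2 = 47586 and 305·306/2 = 46665.
Difference: 47586 − 46665 = 921.

921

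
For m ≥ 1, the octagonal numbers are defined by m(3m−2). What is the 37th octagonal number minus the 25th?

37·(3·37 − 2) = 4033 and 25·(3·25 − 2) = 1825.
Difference: 4033 − 1825 = 2208.

2208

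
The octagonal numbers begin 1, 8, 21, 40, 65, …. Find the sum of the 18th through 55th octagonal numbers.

Σ i(3i−2) = 3Σi² − 2Σi over i = 18..55.
Σi = 1540 − 153 = 1387 and Σi² = 56980 − 1785 = 55195.
3·55195 − 2·1387 = 162811.

162811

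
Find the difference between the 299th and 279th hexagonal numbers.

299·(2·299 − 1) = 178503 and 279·(2·279 − 1) = 155403.
Difference: 178503 − 155403 = 23100.

23100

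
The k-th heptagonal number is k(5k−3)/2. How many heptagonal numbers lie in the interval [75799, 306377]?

The n-th heptagonal number is n(5n−3)/2.
Smallest index with value ≥ 75799: n = 175 (giving 76300).
Largest index with value ≤ 306377: n = 350 (giving 305725).
Indices 175 through 350: 176 terms.

176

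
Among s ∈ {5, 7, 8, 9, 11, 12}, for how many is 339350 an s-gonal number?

1

s = 5: P(5, 475) = 338200 and P(5, 476) = 339626; 339350 is not s-gonal.
s = 7: P(7, 368) = 338008 and P(7, 369) = 339849; 339350 is not s-gonal.
s = 8: P(8, 336) = 338016 and P(8, 337) = 340033; 339350 is not s-gonal.
s = 9: P(9, 311) = 337746 and P(9, 312) = 339924; 339350 is not s-gonal.
s = 11: P(11, 275) = 339350. ✓
s = 12: P(12, 260) = 336960 and P(12, 261) = 339561; 339350 is not s-gonal.
Hits: s ∈ {11} → 1.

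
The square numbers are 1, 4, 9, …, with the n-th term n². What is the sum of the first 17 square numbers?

Σ_{i=1}^{17} i² = 17·18·35/6 = 1785.

1785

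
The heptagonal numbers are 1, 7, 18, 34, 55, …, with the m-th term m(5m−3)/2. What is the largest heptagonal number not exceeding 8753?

Solve n(5n−3)/2 ≤ 8753 for integer n.
n = 59 gives 8614 ≤ 8753, while n = 60 gives 8910 > 8753; so the answer is 8614.

8614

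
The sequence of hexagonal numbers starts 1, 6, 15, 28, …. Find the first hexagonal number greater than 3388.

Solve n(2n−1) > 3388 for integer n.
The largest n with value ≤ 3388 is 41 (since 3321 ≤ 3388 < 3486), so the first above is n = 42, value 3486.

3486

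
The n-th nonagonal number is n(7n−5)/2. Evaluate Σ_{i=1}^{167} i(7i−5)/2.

5447540

Σ i(7i−5)/2 = (7Σi² − 5Σi) / 2 over i = 1..167.
Σi = 14028 and Σi² = 1566460.
(7·1566460 − 5·14028) / 2 = 10895080/2 = 5447540.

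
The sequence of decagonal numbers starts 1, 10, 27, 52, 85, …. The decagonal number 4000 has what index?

32

Set n(4n−3) = 4000, giving 4n² − 3n − 4000 = 0.
So n = (3 + 253) / 8 = 256/8 = 32.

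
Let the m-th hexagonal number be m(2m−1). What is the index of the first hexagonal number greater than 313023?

Solve n(2n−1) > 313023 for integer n.
The largest n with value ≤ 313023 is 395 (since 311655 ≤ 313023 < 313236), so the first above is n = 396, value 313236.

396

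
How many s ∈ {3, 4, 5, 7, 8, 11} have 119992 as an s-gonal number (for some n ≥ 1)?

1

s = 3: P(3, 489) = 119805 and P(3, 490) = 120295; 119992 is not s-gonal.
s = 4: P(4, 346) = 119716 and P(4, 347) = 120409; 119992 is not s-gonal.
s = 5: P(5, 283) = 119992. ✓
s = 7: P(7, 219) = 119574 and P(7, 220) = 120670; 119992 is not s-gonal.
s = 8: P(8, 200) = 119600 and P(8, 201) = 120801; 119992 is not s-gonal.
s = 11: P(11, 163) = 118990 and P(11, 164) = 120458; 119992 is not s-gonal.
Hits: s ∈ {5} → 1.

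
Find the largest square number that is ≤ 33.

Solve n² ≤ 33 for integer n.
n = 5 gives 25 ≤ 33, while n = 6 gives 36 > 33; so the answer is 25.

25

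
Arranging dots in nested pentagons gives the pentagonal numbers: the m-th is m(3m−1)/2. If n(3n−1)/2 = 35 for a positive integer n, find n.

5

Set n(3n−1)/2 = 35, giving 3n² − n − 70 = 0.
So n = (1 + 29) / 6 = 30/6 = 5.
Check: 5·(3·5 − 1)/2 = 35. ✓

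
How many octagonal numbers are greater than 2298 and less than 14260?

The n-th octagonal number is n(3n−2).
Smallest index with value > 2298: n = 29 (giving 2465).
Largest index with value < 14260: n = 69 (giving 14145).
Indices 29 through 69: 41 terms.

41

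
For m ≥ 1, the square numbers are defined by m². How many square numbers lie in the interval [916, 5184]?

42

The n-th square number is n².
Smallest index with value ≥ 916: n = 31 (giving 961).
Largest index with value ≤ 5184: n = 72 (giving 5184).
Indices 31 through 72: 42 terms.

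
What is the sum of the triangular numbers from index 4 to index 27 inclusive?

Σ i(i+1)/2 = (Σi² + Σi) / 2 over i = 4..27.
Σi = 378 − 6 = 372 and Σi² = 6930 − 14 = 6916.
(1·6916 + 1·372) / 2 = 7288/2 = 3644.

3644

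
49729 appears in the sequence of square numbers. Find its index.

We need n² = 49729, so n = √49729 = 223.
Check: 223² = 49729. ✓

223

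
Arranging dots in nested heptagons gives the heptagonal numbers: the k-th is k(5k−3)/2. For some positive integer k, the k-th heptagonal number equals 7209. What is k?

Set n(5n−3)/2 = 7209, giving 5n² − 3n − 14418 = 0.
So n = (3 + 537) / 10 = 540/10 = 54.

54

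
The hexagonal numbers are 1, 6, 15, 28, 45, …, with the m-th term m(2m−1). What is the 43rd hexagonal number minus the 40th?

495

43·(2·43 − 1) = 3655 and 40·(2·40 − 1) = 3160.
Difference: 3655 − 3160 = 495.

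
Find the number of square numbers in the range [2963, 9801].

45

The n-th square number is n².
Smallest index with value ≥ 2963: n = 55 (giving 3025).
Largest index with value ≤ 9801: n = 99 (giving 9801).
Indices 55 through 99: 45 terms.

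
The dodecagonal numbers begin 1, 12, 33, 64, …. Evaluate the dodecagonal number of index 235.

275185

The 235th dodecagonal number is n(5n−4) with n = 235.
235·(5·235 − 4) = 235·1171 = 275185.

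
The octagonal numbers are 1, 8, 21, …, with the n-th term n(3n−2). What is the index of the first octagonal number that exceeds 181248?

Solve n(3n−2) > 181248 for integer n.
The largest n with value ≤ 181248 is 246 (since 181056 ≤ 181248 < 182533), so the first above is n = 247, value 182533.

247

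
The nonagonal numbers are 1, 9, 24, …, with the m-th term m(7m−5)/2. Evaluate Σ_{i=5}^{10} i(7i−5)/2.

Σ i(7i−5)/2 = (7Σi² − 5Σi) / 2 over i = 5..10.
Σi = 55 − 10 = 45 and Σi² = 385 − 30 = 355.
(7·355 − 5·45) / 2 = 2260/2 = 1130.

1130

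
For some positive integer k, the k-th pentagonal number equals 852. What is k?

Set n(3n−1)/2 = 852, giving 3n² − n − 1704 = 0.
So n = (1 + 143) / 6 = 144/6 = 24.
Check: 24·(3·24 − 1)/2 = 852. ✓

24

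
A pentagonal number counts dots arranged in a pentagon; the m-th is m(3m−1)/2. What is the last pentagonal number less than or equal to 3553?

3432

Solve n(3n−1)/2 ≤ 3553 for integer n.
n = 48 gives 3432 ≤ 3553, while n = 49 gives 3577 > 3553; so the answer is 3432.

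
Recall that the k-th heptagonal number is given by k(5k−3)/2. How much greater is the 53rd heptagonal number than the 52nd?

Consecutive heptagonal numbers differ by 5n − 4: here 5·53 − 4 = 261.

261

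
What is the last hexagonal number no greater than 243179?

Solve n(2n−1) ≤ 243179 for integer n.
n = 348 gives 241860 ≤ 243179, while n = 349 gives 243253 > 243179; so the answer is 241860.

241860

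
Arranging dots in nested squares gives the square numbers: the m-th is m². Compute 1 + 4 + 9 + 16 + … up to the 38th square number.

19019

Σ_{i=1}^{38} i² = 38·39·77/6 = 19019.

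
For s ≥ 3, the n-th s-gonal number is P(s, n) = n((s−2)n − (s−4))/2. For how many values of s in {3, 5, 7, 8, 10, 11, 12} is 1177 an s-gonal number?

s = 3: P(3, 48) = 1176 and P(3, 49) = 1225; 1177 is not s-gonal.
s = 5: P(5, 28) = 1162 and P(5, 29) = 1247; 1177 is not s-gonal.
s = 7: P(7, 22) = 1177. ✓
s = 8: P(8, 20) = 1160 and P(8, 21) = 1281; 1177 is not s-gonal.
s = 10: P(10, 17) = 1105 and P(10, 18) = 1242; 1177 is not s-gonal.
s = 11: P(11, 16) = 1096 and P(11, 17) = 1241; 1177 is not s-gonal.
s = 12: P(12, 15) = 1065 and P(12, 16) = 1216; 1177 is not s-gonal.
Hits: s ∈ {7} → 1.

1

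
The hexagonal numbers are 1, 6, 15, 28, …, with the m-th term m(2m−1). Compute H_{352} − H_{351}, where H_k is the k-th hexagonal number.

1405

Consecutive hexagonal numbers differ by 4n − 3: here 4·352 − 3 = 1405.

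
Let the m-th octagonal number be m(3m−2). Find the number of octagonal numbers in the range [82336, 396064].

198

The n-th octagonal number is n(3n−2).
Smallest index with value ≥ 82336: n = 166 (giving 82336).
Largest index with value ≤ 396064: n = 363 (giving 394581).
Indices 166 through 363: 198 terms.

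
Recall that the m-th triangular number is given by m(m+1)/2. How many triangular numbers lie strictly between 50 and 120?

5

The n-th triangular number is n(n+1)/2.
Smallest index with value > 50: n = 10 (giving 55).
Largest index with value < 120: n = 14 (giving 105).
Indices 10 through 14: 5 terms.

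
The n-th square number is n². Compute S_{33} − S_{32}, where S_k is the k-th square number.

65

n² − (n−1)² = 2n − 1, so 33² − 32² = 2·33 − 1 = 65.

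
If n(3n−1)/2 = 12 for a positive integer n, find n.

Set n(3n−1)/2 = 12, giving 3n² − n − 24 = 0.
The discriminant is 1 + 24·12 = 289, and √289 = 17.
So n = (1 + 17) / 6 = 18/6 = 3.

3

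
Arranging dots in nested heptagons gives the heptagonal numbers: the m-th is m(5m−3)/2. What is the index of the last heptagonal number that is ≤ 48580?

Solve n(5n−3)/2 ≤ 48580 for integer n.
n = 139 gives 48094 ≤ 48580, while n = 140 gives 48790 > 48580; so the answer is index 139.

139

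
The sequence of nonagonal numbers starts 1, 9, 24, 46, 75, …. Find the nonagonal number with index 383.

The 383rd nonagonal number is n(7n−5)/2 with n = 383.
383·(7·383 − 5)/2 = 383·2676/2 = 383·1338 = 512454.

512454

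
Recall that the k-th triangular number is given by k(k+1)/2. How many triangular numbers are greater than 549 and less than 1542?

23

The n-th triangular number is n(n+1)/2.
Smallest index with value > 549: n = 33 (giving 561).
Largest index with value < 1542: n = 55 (giving 1540).
Indices 33 through 55: 23 terms.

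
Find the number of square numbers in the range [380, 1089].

The n-th square number is n².
Smallest index with value ≥ 380: n = 20 (giving 400).
Largest index with value ≤ 1089: n = 33 (giving 1089).
Indices 20 through 33: 14 terms.

14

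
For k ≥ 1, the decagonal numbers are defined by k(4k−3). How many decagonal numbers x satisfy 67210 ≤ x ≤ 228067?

110

The n-th decagonal number is n(4n−3).
Smallest index with value ≥ 67210: n = 130 (giving 67210).
Largest index with value ≤ 228067: n = 239 (giving 227767).
Indices 130 through 239: 110 terms.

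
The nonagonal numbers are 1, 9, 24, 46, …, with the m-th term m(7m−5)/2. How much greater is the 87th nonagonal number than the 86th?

Consecutive nonagonal numbers differ by 7n − 6: here 7·87 − 6 = 603.

603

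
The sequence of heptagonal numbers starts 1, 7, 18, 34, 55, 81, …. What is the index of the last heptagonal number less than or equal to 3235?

Solve n(5n−3)/2 ≤ 3235 for integer n.
n = 36 gives 3186 ≤ 3235, while n = 37 gives 3367 > 3235; so the answer is index 36.

36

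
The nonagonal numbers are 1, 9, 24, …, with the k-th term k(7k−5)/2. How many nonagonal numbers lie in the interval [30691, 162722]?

The n-th nonagonal number is n(7n−5)/2.
Smallest index with value ≥ 30691: n = 94 (giving 30691).
Largest index with value ≤ 162722: n = 215 (giving 161250).
Indices 94 through 215: 122 terms.

122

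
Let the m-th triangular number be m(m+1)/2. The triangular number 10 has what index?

Set n(n+1)/2 = 10, giving n² + n − 20 = 0.
So n = (-1 + 9) / 2 = 8/2 = 4.

4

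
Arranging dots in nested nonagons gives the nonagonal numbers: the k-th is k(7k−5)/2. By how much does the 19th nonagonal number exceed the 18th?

127

Consecutive nonagonal numbers differ by 7n − 6: here 7·19 − 6 = 127.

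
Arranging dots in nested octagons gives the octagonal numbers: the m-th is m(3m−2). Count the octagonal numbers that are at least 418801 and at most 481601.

The n-th octagonal number is n(3n−2).
Smallest index with value ≥ 418801: n = 374 (giving 418880).
Largest index with value ≤ 481601: n = 401 (giving 481601).
Indices 374 through 401: 28 terms.

28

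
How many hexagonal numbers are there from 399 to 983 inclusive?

The n-th hexagonal number is n(2n−1).
Smallest index with value ≥ 399: n = 15 (giving 435).
Largest index with value ≤ 983: n = 22 (giving 946).
Indices 15 through 22: 8 terms.

8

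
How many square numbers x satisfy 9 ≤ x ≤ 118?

8

The n-th square number is n².
Smallest index with value ≥ 9: n = 3 (giving 9).
Largest index with value ≤ 118: n = 10 (giving 100).
Indices 3 through 10: 8 terms.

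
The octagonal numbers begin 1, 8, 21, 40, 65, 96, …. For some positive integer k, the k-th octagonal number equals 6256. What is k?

46

Set n(3n−2) = 6256, giving 3n² − 2n − 6256 = 0.
The discriminant is 4 + 12·6256 = 75076, and √75076 = 274.
So n = (2 + 274) / 6 = 276/6 = 46.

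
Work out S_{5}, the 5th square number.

5² = 25.

25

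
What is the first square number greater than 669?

Solve n² > 669 for integer n.
The largest n with value ≤ 669 is 25 (since 625 ≤ 669 < 676), so the first above is n = 26, value 676.

676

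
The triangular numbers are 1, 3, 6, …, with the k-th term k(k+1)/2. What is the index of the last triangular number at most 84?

Solve n(n+1)/2 ≤ 84 for integer n.
n = 12 gives 78 ≤ 84, while n = 13 gives 91 > 84; so the answer is index 12.

12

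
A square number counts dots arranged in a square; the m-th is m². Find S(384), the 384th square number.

147456

384² = 147456.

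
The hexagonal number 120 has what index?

Set n(2n−1) = 120, giving 2n² − n − 120 = 0.
So n = (1 + 31) / 4 = 32/4 = 8.
Check: 8·(2·8 − 1) = 120. ✓

8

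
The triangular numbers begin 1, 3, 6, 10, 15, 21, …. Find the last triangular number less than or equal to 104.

91

Solve n(n+1)/2 ≤ 104 for integer n.
n = 13 gives 91 ≤ 104, while n = 14 gives 105 > 104; so the answer is 91.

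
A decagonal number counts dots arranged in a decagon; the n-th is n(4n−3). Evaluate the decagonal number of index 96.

The 96th decagonal number is n(4n−3) with n = 96.
96·(4·96 − 3) = 96·381 = 36576.

36576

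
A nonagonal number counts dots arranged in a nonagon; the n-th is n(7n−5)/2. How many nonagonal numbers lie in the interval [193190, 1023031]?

The n-th nonagonal number is n(7n−5)/2.
Smallest index with value ≥ 193190: n = 236 (giving 194346).
Largest index with value ≤ 1023031: n = 541 (giving 1023031).
Indices 236 through 541: 306 terms.

306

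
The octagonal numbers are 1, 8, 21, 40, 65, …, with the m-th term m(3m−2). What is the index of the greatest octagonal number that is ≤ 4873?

Solve n(3n−2) ≤ 4873 for integer n.
n = 40 gives 4720 ≤ 4873, while n = 41 gives 4961 > 4873; so the answer is index 40.

40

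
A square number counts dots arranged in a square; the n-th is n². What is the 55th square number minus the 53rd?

216

55² = 3025 and 53² = 2809.
Difference: 3025 − 2809 = 216.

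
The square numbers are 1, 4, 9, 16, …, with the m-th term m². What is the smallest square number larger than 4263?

4356

Solve n² > 4263 for integer n.
The largest n with value ≤ 4263 is 65 (since 4225 ≤ 4263 < 4356), so the first above is n = 66, value 4356.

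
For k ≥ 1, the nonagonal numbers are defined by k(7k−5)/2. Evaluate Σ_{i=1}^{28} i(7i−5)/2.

Σ i(7i−5)/2 = (7Σi² − 5Σi) / 2 over i = 1..28.
Σi = 406 and Σi² = 7714.
(7·7714 − 5·406) / 2 = 51968/2 = 25984.

25984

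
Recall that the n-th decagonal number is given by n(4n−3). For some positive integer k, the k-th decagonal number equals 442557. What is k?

Set n(4n−3) = 442557, giving 4n² − 3n − 442557 = 0.
So n = (3 + 2661) / 8 = 2664/8 = 333.
Check: 333·(4·333 − 3) = 442557. ✓

333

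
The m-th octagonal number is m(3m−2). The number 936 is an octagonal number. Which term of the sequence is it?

Set n(3n−2) = 936, giving 3n² − 2n − 936 = 0.
The discriminant is 4 + 12·936 = 11236, and √11236 = 106.
So n = (2 + 106) / 6 = 108/6 = 18.
Check: 18·(3·18 − 2) = 936. ✓

18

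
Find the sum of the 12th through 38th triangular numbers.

Σ i(i+1)/2 = (Σi² + Σi) / 2 over i = 12..38.
Σi = 741 − 66 = 675 and Σi² = 19019 − 506 = 18513.
(1·18513 + 1·675) / 2 = 19188/2 = 9594.

9594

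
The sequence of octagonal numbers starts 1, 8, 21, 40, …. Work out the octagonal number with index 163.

163·(3·163 − 2) = 163·487 = 79381.

79381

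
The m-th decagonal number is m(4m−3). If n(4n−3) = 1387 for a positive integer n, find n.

Set n(4n−3) = 1387, giving 4n² − 3n − 1387 = 0.
The discriminant is 9 + 16·1387 = 22201, and √22201 = 149.
So n = (3 + 149) / 8 = 152/8 = 19.
Check: 19·(4·19 − 3) = 1387. ✓

19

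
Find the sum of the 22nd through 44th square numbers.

26059

Σ_{i=22}^{44} i² = 29370 − 3311 = 26059.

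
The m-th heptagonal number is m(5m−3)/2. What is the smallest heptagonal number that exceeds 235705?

Solve n(5n−3)/2 > 235705 for integer n.
The largest n with value ≤ 235705 is 307 (since 235162 ≤ 235705 < 236698), so the first above is n = 308, value 236698.

236698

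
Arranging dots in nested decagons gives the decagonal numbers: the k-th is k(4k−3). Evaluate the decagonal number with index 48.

The 48th decagonal number is n(4n−3) with n = 48.
48·(4·48 − 3) = 48·189 = 9072.

9072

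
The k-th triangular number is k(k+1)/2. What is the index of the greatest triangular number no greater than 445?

29

Solve n(n+1)/2 ≤ 445 for integer n.
n = 29 gives 435 ≤ 445, while n = 30 gives 465 > 445; so the answer is index 29.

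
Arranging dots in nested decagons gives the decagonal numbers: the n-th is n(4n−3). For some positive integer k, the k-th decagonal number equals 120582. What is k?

174

Set n(4n−3) = 120582, giving 4n² − 3n − 120582 = 0.
The discriminant is 9 + 16·120582 = 1929321, and √1929321 = 1389.
So n = (3 + 1389) / 8 = 1392/8 = 174.
Check: 174·(4·174 − 3) = 120582. ✓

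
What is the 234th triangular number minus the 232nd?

234·235/2 = 27495 and 232·233/2 = 27028.
Difference: 27495 − 27028 = 467.

467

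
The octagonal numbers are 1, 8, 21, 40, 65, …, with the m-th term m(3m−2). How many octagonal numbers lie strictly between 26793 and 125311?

The n-th octagonal number is n(3n−2).
Smallest index with value > 26793: n = 95 (giving 26885).
Largest index with value < 125311: n = 204 (giving 124440).
Indices 95 through 204: 110 terms.

110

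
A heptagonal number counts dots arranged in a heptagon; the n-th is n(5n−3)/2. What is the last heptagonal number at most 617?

616

Solve n(5n−3)/2 ≤ 617 for integer n.
n = 16 gives 616 ≤ 617, while n = 17 gives 697 > 617; so the answer is 616.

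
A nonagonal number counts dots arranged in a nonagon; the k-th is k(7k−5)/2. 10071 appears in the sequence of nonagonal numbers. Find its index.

Set n(7n−5)/2 = 10071, giving 7n² − 5n − 20142 = 0.
The discriminant is 25 + 56·10071 = 564001, and √564001 = 751.
So n = (5 + 751) / 14 = 756/14 = 54.

54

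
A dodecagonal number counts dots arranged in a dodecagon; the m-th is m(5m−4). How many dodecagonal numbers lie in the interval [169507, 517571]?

The n-th dodecagonal number is n(5n−4).
Smallest index with value ≥ 169507: n = 185 (giving 170385).
Largest index with value ≤ 517571: n = 322 (giving 517132).
Indices 185 through 322: 138 terms.

138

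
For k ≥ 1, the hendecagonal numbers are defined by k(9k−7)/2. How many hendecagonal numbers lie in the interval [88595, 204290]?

73

The n-th hendecagonal number is n(9n−7)/2.
Smallest index with value ≥ 88595: n = 141 (giving 88971).
Largest index with value ≤ 204290: n = 213 (giving 203415).
Indices 141 through 213: 73 terms.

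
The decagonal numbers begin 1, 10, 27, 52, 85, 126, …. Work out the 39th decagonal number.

5967

39·(4·39 − 3) = 39·153 = 5967.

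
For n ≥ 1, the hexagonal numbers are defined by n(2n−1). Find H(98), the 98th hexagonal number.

19110

98·(2·98 − 1) = 98·195 = 19110.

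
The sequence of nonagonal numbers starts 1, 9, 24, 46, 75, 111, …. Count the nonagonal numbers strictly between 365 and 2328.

The n-th nonagonal number is n(7n−5)/2.
Smallest index with value > 365: n = 11 (giving 396).
Largest index with value < 2328: n = 26 (giving 2301).
Indices 11 through 26: 16 terms.

16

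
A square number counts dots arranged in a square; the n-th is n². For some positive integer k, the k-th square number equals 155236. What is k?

394

We need n² = 155236, so n = √155236 = 394.
Check: 394² = 155236. ✓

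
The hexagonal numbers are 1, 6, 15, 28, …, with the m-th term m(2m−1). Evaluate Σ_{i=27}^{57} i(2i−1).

Σ i(2i−1) = 2Σi² − Σi over i = 27..57.
Σi = 1653 − 351 = 1302 and Σi² = 63365 − 6201 = 57164.
2·57164 − 1·1302 = 113026.

113026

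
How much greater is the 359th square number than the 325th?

359² = 128881 and 325² = 105625.
Difference: 128881 − 105625 = 23256.

23256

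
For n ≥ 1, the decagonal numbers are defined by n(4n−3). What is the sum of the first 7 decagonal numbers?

Σ i(4i−3) = 4Σi² − 3Σi over i = 1..7.
Σi = 28 and Σi² = 140.
4·140 − 3·28 = 476.

476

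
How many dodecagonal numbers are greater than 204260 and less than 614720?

149

The n-th dodecagonal number is n(5n−4).
Smallest index with value > 204260: n = 203 (giving 205233).
Largest index with value < 614720: n = 351 (giving 614601).
Indices 203 through 351: 149 terms.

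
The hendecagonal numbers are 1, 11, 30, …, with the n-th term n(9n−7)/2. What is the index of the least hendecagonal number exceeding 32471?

Solve n(9n−7)/2 > 32471 for integer n.
The largest n with value ≤ 32471 is 85 (since 32215 ≤ 32471 < 32981), so the first above is n = 86, value 32981.

86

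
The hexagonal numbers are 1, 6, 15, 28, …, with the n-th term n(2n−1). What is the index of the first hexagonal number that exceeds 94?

8

Solve n(2n−1) > 94 for integer n.
The largest n with value ≤ 94 is 7 (since 91 ≤ 94 < 120), so the first above is n = 8, value 120.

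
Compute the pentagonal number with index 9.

The 9th pentagonal number is n(3n−1)/2 with n = 9.
9·(3·9 − 1)/2 = 9·26/2 = 9·13 = 117.

117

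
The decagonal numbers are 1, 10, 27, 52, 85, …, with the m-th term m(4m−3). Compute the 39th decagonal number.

5967

The 39th decagonal number is n(4n−3) with n = 39.
39·(4·39 − 3) = 39·153 = 5967.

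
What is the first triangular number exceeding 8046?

Solve n(n+1)/2 > 8046 for integer n.
The largest n with value ≤ 8046 is 126 (since 8001 ≤ 8046 < 8128), so the first above is n = 127, value 8128.

8128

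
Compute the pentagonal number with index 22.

The 22nd pentagonal number is n(3n−1)/2 with n = 22.
22·(3·22 − 1)/2 = 22·65/2 = 715.

715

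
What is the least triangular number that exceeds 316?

Solve n(n+1)/2 > 316 for integer n.
The largest n with value ≤ 316 is 24 (since 300 ≤ 316 < 325), so the first above is n = 25, value 325.

325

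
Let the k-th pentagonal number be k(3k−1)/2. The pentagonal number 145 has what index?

Set n(3n−1)/2 = 145, giving 3n² − n − 290 = 0.
So n = (1 + 59) / 6 = 60/6 = 10.

10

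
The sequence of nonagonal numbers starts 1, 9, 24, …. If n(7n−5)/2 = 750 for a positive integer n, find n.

15

Set n(7n−5)/2 = 750, giving 7n² − 5n − 1500 = 0.
So n = (5 + 205) / 14 = 210/14 = 15.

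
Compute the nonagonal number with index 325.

368875

The 325th nonagonal number is n(7n−5)/2 with n = 325.
325·(7·325 − 5)/2 = 325·2270/2 = 325·1135 = 368875.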